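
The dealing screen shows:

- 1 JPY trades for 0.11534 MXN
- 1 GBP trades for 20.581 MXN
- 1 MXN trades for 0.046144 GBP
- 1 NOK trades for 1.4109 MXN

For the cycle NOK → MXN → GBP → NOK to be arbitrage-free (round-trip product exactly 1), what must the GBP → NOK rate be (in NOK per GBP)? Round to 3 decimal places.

15.360

Known legs of the cycle: 1.4109 × 0.046144 = 0.0651045696
For no arbitrage the full-cycle product must be 1, so the missing rate is 1 / 0.0651045696 ≈ 15.35990.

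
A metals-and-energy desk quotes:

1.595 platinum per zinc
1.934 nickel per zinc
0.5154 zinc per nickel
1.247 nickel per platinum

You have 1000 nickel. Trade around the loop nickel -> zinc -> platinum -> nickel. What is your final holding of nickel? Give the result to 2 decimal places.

1000 nickel × 0.5154 = 515.4 zinc
515.4 zinc × 1.595 = 822.063 platinum
822.063 platinum × 1.247 = 1025.112561 nickel

1025.11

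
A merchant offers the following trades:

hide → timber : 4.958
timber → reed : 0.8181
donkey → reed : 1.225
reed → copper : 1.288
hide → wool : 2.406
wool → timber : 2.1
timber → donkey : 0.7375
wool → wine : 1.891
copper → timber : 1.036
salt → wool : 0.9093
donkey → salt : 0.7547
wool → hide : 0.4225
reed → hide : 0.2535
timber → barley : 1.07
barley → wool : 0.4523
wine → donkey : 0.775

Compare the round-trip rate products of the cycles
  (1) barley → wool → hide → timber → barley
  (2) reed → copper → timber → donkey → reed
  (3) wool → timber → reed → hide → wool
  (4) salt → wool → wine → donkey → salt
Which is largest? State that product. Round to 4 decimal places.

1.2055

(1) 0.4523 × 0.4225 × 4.958 × 1.07 = 1.01378
(2) 1.288 × 1.036 × 0.7375 × 1.225 = 1.20552
(3) 2.1 × 0.8181 × 0.2535 × 2.406 = 1.04785
(4) 0.9093 × 1.891 × 0.775 × 0.7547 = 1.00571
Highest is cycle (2) at 1.2055 (>1, arbitrage).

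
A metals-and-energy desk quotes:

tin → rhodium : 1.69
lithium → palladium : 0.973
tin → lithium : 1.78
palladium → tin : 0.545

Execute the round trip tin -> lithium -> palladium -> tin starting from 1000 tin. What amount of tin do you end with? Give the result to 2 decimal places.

943.91

1000 tin × 1.78 = 1780 lithium
1780 lithium × 0.973 = 1731.94 palladium
1731.94 palladium × 0.545 = 943.9073 tin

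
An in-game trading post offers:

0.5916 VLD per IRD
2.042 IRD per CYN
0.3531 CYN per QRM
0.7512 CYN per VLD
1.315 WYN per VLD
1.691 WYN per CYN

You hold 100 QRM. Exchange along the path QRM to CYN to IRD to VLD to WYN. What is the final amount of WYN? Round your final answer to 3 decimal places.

100 QRM × 0.3531 = 35.31 CYN
35.31 CYN × 2.042 = 72.10302 IRD
72.10302 IRD × 0.5916 = 42.656146632 VLD
42.656146632 VLD × 1.315 = 56.09283282108 WYN

56.093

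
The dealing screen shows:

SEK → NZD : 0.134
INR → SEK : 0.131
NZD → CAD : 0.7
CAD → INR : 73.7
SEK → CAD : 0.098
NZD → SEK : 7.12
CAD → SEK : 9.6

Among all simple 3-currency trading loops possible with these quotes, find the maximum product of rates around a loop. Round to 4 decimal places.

SEK→CAD→INR→SEK: 0.098 × 73.7 × 0.131 = 0.94616
SEK→NZD→CAD→SEK: 0.134 × 0.7 × 9.6 = 0.90048
Maximum is SEK→CAD→INR→SEK at 0.9462; no arbitrage — every cycle loses value.

0.9462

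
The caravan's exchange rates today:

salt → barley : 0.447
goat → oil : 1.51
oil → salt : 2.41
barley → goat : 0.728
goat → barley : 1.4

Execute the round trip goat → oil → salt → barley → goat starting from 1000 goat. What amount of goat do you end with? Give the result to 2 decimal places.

1184.22

1000 goat × 1.51 = 1510 oil
1510 oil × 2.41 = 3639.1 salt
3639.1 salt × 0.447 = 1626.6777 barley
1626.6777 barley × 0.728 = 1184.2213656 goat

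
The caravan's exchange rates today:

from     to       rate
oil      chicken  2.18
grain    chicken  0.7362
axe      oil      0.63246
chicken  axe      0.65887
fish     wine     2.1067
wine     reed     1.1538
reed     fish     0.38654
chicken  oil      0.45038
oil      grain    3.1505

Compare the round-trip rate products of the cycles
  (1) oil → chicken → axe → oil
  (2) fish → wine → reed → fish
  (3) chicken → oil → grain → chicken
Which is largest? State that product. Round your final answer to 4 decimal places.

(1) 2.18 × 0.65887 × 0.63246 = 0.90843
(2) 2.1067 × 1.1538 × 0.38654 = 0.93957
(3) 0.45038 × 3.1505 × 0.7362 = 1.04461
Highest is cycle (3) at 1.0446 (>1, arbitrage).

1.0446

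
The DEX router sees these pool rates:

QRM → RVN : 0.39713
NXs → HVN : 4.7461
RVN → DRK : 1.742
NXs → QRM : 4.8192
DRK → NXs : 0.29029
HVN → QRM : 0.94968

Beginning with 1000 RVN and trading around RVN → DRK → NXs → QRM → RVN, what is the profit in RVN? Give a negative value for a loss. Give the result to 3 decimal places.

-32.195

1000 RVN × 1.742 = 1742 DRK
1742 DRK × 0.29029 = 505.68518 NXs
505.68518 NXs × 4.8192 = 2436.998019456 QRM
2436.998019456 QRM × 0.39713 = 967.80502346656128 RVN
Net change: 967.80502346656128 − 1000 = -32.19497653343872 RVN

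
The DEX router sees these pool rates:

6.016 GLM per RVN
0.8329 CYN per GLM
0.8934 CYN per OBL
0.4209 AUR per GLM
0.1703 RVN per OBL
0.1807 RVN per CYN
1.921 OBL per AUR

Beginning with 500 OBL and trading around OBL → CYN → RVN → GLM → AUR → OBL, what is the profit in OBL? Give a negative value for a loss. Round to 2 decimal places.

500 OBL × 0.8934 = 446.7 CYN
446.7 CYN × 0.1807 = 80.71869 RVN
80.71869 RVN × 6.016 = 485.60363904 GLM
485.60363904 GLM × 0.4209 = 204.390571671936 AUR
204.390571671936 AUR × 1.921 = 392.634288181789056 OBL
Net change: 392.634288181789056 − 500 = -107.365711818210944 OBL

-107.37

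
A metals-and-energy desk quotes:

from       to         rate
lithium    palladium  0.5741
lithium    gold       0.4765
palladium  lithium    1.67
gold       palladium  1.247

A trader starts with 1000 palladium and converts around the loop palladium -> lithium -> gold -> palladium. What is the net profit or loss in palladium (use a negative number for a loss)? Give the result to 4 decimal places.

-7.6935

1000 palladium × 1.67 = 1670 lithium
1670 lithium × 0.4765 = 795.755 gold
795.755 gold × 1.247 = 992.306485 palladium
Net change: 992.306485 − 1000 = -7.693515 palladium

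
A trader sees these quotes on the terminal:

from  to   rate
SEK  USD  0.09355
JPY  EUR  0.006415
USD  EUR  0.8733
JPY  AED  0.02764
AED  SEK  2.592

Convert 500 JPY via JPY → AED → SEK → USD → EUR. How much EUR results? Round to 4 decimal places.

2.9265

500 JPY × 0.02764 = 13.82 AED
13.82 AED × 2.592 = 35.82144 SEK
35.82144 SEK × 0.09355 = 3.351095712 USD
3.351095712 USD × 0.8733 = 2.9265118852896 EUR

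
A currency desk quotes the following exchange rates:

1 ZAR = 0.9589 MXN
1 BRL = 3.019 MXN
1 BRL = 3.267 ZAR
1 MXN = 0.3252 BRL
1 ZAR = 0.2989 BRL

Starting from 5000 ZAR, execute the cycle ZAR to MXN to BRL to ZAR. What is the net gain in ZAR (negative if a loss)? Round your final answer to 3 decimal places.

5000 ZAR × 0.9589 = 4794.5 MXN
4794.5 MXN × 0.3252 = 1559.1714 BRL
1559.1714 BRL × 3.267 = 5093.8129638 ZAR
Net change: 5093.8129638 − 5000 = 93.8129638 ZAR

93.813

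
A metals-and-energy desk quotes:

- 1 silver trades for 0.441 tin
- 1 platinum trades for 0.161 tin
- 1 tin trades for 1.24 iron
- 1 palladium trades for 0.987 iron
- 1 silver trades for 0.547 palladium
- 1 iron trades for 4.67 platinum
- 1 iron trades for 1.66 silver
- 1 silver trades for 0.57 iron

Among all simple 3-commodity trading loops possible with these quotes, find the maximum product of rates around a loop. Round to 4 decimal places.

tin→iron→platinum→tin: 1.24 × 4.67 × 0.161 = 0.93232
tin→iron→silver→tin: 1.24 × 1.66 × 0.441 = 0.90775
palladium→iron→silver→palladium: 0.987 × 1.66 × 0.547 = 0.89622
Maximum is tin→iron→platinum→tin at 0.9323; no arbitrage — every cycle loses value.

0.9323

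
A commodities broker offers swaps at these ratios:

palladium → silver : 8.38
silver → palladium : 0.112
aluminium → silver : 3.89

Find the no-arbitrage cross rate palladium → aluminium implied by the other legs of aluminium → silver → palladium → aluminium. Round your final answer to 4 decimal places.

2.2953

Known legs of the cycle: 3.89 × 0.112 = 0.43568
For no arbitrage the full-cycle product must be 1, so the missing rate is 1 / 0.43568 ≈ 2.295263.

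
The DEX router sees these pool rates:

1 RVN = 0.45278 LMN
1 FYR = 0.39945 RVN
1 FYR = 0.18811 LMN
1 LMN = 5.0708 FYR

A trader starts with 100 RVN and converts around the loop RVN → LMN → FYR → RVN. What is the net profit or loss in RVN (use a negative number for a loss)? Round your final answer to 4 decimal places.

-8.2880

100 RVN × 0.45278 = 45.278 LMN
45.278 LMN × 5.0708 = 229.5956824 FYR
229.5956824 FYR × 0.39945 = 91.71199533468 RVN
Net change: 91.71199533468 − 100 = -8.28800466532 RVN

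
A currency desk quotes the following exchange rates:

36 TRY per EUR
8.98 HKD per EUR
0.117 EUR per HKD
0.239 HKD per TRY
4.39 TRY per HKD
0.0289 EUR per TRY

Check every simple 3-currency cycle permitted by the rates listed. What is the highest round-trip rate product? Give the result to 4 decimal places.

TRY→EUR→HKD→TRY: 0.0289 × 8.98 × 4.39 = 1.13930
TRY→HKD→EUR→TRY: 0.239 × 0.117 × 36 = 1.00667
Maximum is TRY→EUR→HKD→TRY at 1.1393; arbitrage exists.

1.1393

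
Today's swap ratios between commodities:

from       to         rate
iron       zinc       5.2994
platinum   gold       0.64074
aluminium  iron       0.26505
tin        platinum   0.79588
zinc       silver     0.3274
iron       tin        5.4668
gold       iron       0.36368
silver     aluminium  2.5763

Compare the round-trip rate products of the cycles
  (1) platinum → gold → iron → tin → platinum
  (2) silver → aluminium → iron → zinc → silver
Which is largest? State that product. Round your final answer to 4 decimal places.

1.1848

(1) 0.64074 × 0.36368 × 5.4668 × 0.79588 = 1.01387
(2) 2.5763 × 0.26505 × 5.2994 × 0.3274 = 1.18476
Highest is cycle (2) at 1.1848 (>1, arbitrage).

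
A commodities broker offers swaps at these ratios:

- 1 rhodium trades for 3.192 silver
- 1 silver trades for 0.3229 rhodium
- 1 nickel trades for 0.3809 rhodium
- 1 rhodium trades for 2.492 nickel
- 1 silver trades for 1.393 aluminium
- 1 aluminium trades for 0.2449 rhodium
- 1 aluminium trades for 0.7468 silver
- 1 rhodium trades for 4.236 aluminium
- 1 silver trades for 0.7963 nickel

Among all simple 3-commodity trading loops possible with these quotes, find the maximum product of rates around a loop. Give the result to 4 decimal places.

1.0889

silver→aluminium→rhodium→silver: 1.393 × 0.2449 × 3.192 = 1.08894
silver→rhodium→aluminium→silver: 0.3229 × 4.236 × 0.7468 = 1.02148
silver→nickel→rhodium→silver: 0.7963 × 0.3809 × 3.192 = 0.96817
Maximum is silver→aluminium→rhodium→silver at 1.0889; arbitrage exists.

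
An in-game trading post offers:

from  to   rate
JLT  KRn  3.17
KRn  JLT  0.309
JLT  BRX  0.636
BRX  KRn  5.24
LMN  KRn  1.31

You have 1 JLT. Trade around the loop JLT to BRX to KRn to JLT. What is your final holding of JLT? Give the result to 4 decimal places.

1 JLT × 0.636 = 0.636 BRX
0.636 BRX × 5.24 = 3.33264 KRn
3.33264 KRn × 0.309 = 1.02978576 JLT

1.0298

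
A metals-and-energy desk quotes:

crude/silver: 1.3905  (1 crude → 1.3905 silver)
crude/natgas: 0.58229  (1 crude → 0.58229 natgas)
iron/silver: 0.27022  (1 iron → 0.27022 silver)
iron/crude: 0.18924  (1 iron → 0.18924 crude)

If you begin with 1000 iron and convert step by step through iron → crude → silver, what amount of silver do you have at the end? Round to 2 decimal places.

263.14

1000 iron × 0.18924 = 189.24 crude
189.24 crude × 1.3905 = 263.13822 silver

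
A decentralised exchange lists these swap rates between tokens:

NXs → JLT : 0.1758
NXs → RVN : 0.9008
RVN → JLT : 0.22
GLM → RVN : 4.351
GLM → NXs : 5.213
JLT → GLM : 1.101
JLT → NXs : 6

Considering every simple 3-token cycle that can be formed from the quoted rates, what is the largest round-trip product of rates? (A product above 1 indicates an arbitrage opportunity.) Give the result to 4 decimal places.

1.1891

RVN→JLT→NXs→RVN: 0.22 × 6 × 0.9008 = 1.18906
RVN→JLT→GLM→RVN: 0.22 × 1.101 × 4.351 = 1.05390
GLM→NXs→JLT→GLM: 5.213 × 0.1758 × 1.101 = 1.00901
Maximum is RVN→JLT→NXs→RVN at 1.1891; arbitrage exists.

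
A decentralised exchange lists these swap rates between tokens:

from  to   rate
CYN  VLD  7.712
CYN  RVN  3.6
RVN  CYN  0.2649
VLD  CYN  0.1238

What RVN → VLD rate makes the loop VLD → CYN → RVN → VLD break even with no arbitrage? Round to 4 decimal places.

2.2438

Known legs of the cycle: 0.1238 × 3.6 = 0.44568
For no arbitrage the full-cycle product must be 1, so the missing rate is 1 / 0.44568 ≈ 2.243762.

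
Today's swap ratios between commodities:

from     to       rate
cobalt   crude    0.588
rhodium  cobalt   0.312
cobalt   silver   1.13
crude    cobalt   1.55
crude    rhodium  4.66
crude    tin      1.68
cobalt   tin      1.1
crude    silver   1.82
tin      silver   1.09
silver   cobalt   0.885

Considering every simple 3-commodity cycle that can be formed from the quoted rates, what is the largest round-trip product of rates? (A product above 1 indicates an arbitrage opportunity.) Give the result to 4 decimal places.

cobalt→tin→silver→cobalt: 1.1 × 1.09 × 0.885 = 1.06112
cobalt→crude→silver→cobalt: 0.588 × 1.82 × 0.885 = 0.94709
rhodium→cobalt→crude→rhodium: 0.312 × 0.588 × 4.66 = 0.85490
Maximum is cobalt→tin→silver→cobalt at 1.0611; arbitrage exists.

1.0611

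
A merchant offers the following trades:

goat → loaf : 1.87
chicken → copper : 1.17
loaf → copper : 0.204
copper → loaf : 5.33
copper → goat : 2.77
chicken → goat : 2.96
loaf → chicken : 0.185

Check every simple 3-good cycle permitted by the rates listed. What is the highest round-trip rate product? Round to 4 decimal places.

chicken→copper→loaf→chicken: 1.17 × 5.33 × 0.185 = 1.15368
goat→loaf→copper→goat: 1.87 × 0.204 × 2.77 = 1.05670
goat→loaf→chicken→goat: 1.87 × 0.185 × 2.96 = 1.02401
Maximum is chicken→copper→loaf→chicken at 1.1537; arbitrage exists.

1.1537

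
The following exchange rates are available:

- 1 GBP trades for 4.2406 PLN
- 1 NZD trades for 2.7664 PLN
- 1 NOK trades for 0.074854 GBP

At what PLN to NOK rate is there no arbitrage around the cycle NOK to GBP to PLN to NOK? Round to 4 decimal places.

3.1503

Known legs of the cycle: 0.074854 × 4.2406 = 0.3174258724
For no arbitrage the full-cycle product must be 1, so the missing rate is 1 / 0.3174258724 ≈ 3.150342.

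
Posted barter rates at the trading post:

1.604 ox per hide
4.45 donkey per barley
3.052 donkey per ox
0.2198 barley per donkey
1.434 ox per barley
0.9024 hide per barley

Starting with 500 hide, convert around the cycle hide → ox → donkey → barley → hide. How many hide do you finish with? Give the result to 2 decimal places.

485.50

500 hide × 1.604 = 802 ox
802 ox × 3.052 = 2447.704 donkey
2447.704 donkey × 0.2198 = 538.0053392 barley
538.0053392 barley × 0.9024 = 485.49601809408 hide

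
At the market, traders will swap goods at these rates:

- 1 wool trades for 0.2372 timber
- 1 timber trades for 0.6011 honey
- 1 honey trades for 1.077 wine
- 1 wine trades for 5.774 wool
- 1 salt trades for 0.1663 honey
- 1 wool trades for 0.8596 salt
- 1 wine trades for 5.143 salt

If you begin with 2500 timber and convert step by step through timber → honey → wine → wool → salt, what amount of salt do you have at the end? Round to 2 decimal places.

8032.96

2500 timber × 0.6011 = 1502.75 honey
1502.75 honey × 1.077 = 1618.46175 wine
1618.46175 wine × 5.774 = 9344.9981445 wool
9344.9981445 wool × 0.8596 = 8032.9604050122 salt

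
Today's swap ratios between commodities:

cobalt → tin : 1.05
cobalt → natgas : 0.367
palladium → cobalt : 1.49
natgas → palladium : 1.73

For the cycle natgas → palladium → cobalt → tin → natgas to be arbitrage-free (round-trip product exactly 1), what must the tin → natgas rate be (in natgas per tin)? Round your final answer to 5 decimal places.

0.36947

Known legs of the cycle: 1.73 × 1.49 × 1.05 = 2.706585
For no arbitrage the full-cycle product must be 1, so the missing rate is 1 / 2.706585 ≈ 0.3694693.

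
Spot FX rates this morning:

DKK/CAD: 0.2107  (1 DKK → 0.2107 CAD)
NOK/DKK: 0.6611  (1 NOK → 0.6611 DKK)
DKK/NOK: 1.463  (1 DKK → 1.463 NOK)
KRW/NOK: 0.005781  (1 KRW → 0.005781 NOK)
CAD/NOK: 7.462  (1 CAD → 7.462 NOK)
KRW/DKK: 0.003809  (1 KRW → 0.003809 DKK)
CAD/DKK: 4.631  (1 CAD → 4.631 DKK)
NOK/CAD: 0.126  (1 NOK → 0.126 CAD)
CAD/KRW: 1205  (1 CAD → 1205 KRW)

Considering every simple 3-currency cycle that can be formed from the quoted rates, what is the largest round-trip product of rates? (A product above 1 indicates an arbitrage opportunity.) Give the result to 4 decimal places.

1.0394

NOK→DKK→CAD→NOK: 0.6611 × 0.2107 × 7.462 = 1.03941
CAD→KRW→DKK→CAD: 1205 × 0.003809 × 0.2107 = 0.96708
NOK→CAD→KRW→NOK: 0.126 × 1205 × 0.005781 = 0.87773
NOK→CAD→DKK→NOK: 0.126 × 4.631 × 1.463 = 0.85367
Maximum is NOK→DKK→CAD→NOK at 1.0394; arbitrage exists.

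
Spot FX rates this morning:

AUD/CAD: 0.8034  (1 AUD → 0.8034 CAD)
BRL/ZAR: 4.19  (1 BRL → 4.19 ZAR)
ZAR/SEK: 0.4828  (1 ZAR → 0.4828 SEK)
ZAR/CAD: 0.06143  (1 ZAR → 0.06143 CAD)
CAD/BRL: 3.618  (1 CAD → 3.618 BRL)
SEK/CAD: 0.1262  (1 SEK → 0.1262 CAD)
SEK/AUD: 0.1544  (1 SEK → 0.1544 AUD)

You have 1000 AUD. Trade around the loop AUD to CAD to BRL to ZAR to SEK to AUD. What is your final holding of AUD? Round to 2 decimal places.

1000 AUD × 0.8034 = 803.4 CAD
803.4 CAD × 3.618 = 2906.7012 BRL
2906.7012 BRL × 4.19 = 12179.078028 ZAR
12179.078028 ZAR × 0.4828 = 5880.0588719184 SEK
5880.0588719184 SEK × 0.1544 = 907.88108982420096 AUD

907.88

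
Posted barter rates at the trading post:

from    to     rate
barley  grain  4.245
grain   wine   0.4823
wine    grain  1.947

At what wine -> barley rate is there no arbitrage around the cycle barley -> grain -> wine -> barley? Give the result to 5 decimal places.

Known legs of the cycle: 4.245 × 0.4823 = 2.0473635
For no arbitrage the full-cycle product must be 1, so the missing rate is 1 / 2.0473635 ≈ 0.4884331.

0.48843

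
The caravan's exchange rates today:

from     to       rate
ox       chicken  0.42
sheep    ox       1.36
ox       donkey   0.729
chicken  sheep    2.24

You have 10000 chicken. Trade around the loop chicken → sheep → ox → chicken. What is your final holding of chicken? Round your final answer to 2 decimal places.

10000 chicken × 2.24 = 22400 sheep
22400 sheep × 1.36 = 30464 ox
30464 ox × 0.42 = 12794.88 chicken

12794.88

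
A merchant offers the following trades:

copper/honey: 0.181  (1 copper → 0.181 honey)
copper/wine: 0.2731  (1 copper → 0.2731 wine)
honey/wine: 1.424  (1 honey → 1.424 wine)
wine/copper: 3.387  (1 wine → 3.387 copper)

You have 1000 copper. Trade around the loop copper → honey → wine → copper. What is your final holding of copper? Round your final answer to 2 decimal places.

1000 copper × 0.181 = 181 honey
181 honey × 1.424 = 257.744 wine
257.744 wine × 3.387 = 872.978928 copper

872.98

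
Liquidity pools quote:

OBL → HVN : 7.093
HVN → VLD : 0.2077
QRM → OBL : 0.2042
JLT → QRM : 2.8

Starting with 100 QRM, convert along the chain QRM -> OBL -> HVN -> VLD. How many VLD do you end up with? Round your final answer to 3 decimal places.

100 QRM × 0.2042 = 20.42 OBL
20.42 OBL × 7.093 = 144.83906 HVN
144.83906 HVN × 0.2077 = 30.083072762 VLD

30.083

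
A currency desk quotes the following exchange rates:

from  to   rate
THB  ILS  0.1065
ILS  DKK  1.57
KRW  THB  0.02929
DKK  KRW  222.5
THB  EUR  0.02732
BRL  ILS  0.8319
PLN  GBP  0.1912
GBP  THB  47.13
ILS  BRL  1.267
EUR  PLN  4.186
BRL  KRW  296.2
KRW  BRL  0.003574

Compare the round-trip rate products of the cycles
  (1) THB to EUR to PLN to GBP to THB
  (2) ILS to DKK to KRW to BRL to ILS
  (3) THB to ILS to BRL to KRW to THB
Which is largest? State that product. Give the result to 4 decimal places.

(1) 0.02732 × 4.186 × 0.1912 × 47.13 = 1.03054
(2) 1.57 × 222.5 × 0.003574 × 0.8319 = 1.03862
(3) 0.1065 × 1.267 × 296.2 × 0.02929 = 1.17066
Highest is cycle (3) at 1.1707 (>1, arbitrage).

1.1707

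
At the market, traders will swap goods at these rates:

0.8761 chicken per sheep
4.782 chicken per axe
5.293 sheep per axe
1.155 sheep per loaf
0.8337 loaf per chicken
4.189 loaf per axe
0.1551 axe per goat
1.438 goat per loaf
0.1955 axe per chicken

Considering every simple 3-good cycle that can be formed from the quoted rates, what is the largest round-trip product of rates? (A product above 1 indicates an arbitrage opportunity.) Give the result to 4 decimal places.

0.9343

goat→axe→loaf→goat: 0.1551 × 4.189 × 1.438 = 0.93429
axe→sheep→chicken→axe: 5.293 × 0.8761 × 0.1955 = 0.90657
sheep→chicken→loaf→sheep: 0.8761 × 0.8337 × 1.155 = 0.84362
Maximum is goat→axe→loaf→goat at 0.9343; no arbitrage — every cycle loses value.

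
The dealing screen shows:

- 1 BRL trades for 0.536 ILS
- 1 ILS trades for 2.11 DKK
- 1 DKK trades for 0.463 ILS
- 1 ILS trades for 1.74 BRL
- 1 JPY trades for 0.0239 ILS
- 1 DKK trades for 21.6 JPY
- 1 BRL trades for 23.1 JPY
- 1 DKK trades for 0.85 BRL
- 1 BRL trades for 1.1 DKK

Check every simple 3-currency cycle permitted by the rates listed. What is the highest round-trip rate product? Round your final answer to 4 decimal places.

ILS→DKK→JPY→ILS: 2.11 × 21.6 × 0.0239 = 1.08927
ILS→DKK→BRL→ILS: 2.11 × 0.85 × 0.536 = 0.96132
ILS→BRL→JPY→ILS: 1.74 × 23.1 × 0.0239 = 0.96064
ILS→BRL→DKK→ILS: 1.74 × 1.1 × 0.463 = 0.88618
Maximum is ILS→DKK→JPY→ILS at 1.0893; arbitrage exists.

1.0893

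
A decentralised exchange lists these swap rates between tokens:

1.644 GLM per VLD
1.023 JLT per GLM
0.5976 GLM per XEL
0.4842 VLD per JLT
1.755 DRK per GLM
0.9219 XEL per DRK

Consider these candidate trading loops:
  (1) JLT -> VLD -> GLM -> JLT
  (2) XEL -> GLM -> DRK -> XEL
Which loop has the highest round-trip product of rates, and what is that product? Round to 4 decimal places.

0.9669

(1) 0.4842 × 1.644 × 1.023 = 0.81433
(2) 0.5976 × 1.755 × 0.9219 = 0.96688
Highest is cycle (2) at 0.9669 (≤1, no arbitrage).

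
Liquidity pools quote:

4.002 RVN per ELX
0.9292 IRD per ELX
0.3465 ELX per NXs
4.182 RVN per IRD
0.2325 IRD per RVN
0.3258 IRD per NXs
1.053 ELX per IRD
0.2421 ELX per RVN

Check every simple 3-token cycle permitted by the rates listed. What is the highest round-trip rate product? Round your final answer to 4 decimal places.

0.9798

IRD→ELX→RVN→IRD: 1.053 × 4.002 × 0.2325 = 0.97978
IRD→RVN→ELX→IRD: 4.182 × 0.2421 × 0.9292 = 0.94078
Maximum is IRD→ELX→RVN→IRD at 0.9798; no arbitrage — every cycle loses value.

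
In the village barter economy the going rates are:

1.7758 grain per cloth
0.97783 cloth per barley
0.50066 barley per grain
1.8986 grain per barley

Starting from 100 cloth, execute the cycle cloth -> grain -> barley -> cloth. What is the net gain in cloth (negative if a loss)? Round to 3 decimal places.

-13.064

100 cloth × 1.7758 = 177.58 grain
177.58 grain × 0.50066 = 88.9072028 barley
88.9072028 barley × 0.97783 = 86.936130113924 cloth
Net change: 86.936130113924 − 100 = -13.063869886076 cloth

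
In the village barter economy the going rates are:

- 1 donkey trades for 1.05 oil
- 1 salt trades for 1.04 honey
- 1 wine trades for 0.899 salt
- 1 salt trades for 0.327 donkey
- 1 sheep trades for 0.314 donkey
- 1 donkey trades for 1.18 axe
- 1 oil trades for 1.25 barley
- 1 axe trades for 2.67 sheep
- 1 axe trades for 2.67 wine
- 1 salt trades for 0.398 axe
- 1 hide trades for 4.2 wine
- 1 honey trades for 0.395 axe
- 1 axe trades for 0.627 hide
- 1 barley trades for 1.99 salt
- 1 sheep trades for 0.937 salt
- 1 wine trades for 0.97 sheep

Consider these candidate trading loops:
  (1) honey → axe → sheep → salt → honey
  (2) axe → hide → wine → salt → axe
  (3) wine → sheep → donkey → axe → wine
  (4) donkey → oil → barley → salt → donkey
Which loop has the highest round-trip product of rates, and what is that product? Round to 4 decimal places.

(1) 0.395 × 2.67 × 0.937 × 1.04 = 1.02774
(2) 0.627 × 4.2 × 0.899 × 0.398 = 0.94224
(3) 0.97 × 0.314 × 1.18 × 2.67 = 0.95961
(4) 1.05 × 1.25 × 1.99 × 0.327 = 0.85408
Highest is cycle (1) at 1.0277 (>1, arbitrage).

1.0277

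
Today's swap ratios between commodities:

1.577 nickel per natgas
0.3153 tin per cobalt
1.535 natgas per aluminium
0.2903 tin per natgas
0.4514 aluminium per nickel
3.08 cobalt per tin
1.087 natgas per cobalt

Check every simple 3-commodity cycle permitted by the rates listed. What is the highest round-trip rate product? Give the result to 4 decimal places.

1.0927

aluminium→natgas→nickel→aluminium: 1.535 × 1.577 × 0.4514 = 1.09270
natgas→tin→cobalt→natgas: 0.2903 × 3.08 × 1.087 = 0.97191
Maximum is aluminium→natgas→nickel→aluminium at 1.0927; arbitrage exists.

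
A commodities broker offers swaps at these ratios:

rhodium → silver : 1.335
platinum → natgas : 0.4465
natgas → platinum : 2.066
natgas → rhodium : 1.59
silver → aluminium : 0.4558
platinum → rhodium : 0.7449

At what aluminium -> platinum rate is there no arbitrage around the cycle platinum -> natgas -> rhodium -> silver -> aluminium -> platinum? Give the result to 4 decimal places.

2.3149

Known legs of the cycle: 0.4465 × 1.59 × 1.335 × 0.4558 = 0.431990477955
For no arbitrage the full-cycle product must be 1, so the missing rate is 1 / 0.431990477955 ≈ 2.314866.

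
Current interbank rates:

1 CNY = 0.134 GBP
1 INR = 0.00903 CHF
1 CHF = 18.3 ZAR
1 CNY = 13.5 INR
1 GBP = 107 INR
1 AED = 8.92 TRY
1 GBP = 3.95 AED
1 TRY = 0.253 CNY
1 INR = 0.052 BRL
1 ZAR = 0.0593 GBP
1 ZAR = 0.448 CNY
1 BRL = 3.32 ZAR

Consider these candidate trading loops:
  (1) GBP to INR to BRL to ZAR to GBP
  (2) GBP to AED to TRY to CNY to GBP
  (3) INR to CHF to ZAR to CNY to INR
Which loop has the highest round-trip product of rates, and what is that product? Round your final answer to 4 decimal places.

1.1945

(1) 107 × 0.052 × 3.32 × 0.0593 = 1.09542
(2) 3.95 × 8.92 × 0.253 × 0.134 = 1.19450
(3) 0.00903 × 18.3 × 0.448 × 13.5 = 0.99943
Highest is cycle (2) at 1.1945 (>1, arbitrage).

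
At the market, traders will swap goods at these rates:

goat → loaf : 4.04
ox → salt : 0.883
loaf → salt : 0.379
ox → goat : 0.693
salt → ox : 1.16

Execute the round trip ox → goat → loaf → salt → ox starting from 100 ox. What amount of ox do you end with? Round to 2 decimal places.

100 ox × 0.693 = 69.3 goat
69.3 goat × 4.04 = 279.972 loaf
279.972 loaf × 0.379 = 106.109388 salt
106.109388 salt × 1.16 = 123.08689008 ox

123.09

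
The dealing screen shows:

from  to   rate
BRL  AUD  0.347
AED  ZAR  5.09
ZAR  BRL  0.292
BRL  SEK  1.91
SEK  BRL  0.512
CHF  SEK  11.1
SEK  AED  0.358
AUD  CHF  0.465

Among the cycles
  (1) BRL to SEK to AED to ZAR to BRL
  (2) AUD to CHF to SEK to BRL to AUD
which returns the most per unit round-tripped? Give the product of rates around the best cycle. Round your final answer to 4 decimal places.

1.0163

(1) 1.91 × 0.358 × 5.09 × 0.292 = 1.01629
(2) 0.465 × 11.1 × 0.512 × 0.347 = 0.91701
Highest is cycle (1) at 1.0163 (>1, arbitrage).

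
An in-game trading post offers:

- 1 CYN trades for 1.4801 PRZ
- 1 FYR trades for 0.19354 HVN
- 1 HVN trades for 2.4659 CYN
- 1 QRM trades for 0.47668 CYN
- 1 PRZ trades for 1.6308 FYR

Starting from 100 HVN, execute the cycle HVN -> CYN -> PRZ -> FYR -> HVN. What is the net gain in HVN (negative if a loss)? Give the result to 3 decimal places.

100 HVN × 2.4659 = 246.59 CYN
246.59 CYN × 1.4801 = 364.977859 PRZ
364.977859 PRZ × 1.6308 = 595.2058924572 FYR
595.2058924572 FYR × 0.19354 = 115.196148426166488 HVN
Net change: 115.196148426166488 − 100 = 15.196148426166488 HVN

15.196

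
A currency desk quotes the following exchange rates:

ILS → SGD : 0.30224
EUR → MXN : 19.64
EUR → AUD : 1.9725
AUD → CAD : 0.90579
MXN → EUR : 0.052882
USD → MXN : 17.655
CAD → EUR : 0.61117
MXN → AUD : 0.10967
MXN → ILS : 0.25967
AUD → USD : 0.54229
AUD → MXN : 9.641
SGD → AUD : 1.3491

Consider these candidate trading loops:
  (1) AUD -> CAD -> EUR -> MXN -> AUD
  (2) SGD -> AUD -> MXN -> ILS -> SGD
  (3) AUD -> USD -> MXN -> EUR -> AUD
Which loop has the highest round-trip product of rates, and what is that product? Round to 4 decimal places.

(1) 0.90579 × 0.61117 × 19.64 × 0.10967 = 1.19239
(2) 1.3491 × 9.641 × 0.25967 × 0.30224 = 1.02080
(3) 0.54229 × 17.655 × 0.052882 × 1.9725 = 0.99868
Highest is cycle (1) at 1.1924 (>1, arbitrage).

1.1924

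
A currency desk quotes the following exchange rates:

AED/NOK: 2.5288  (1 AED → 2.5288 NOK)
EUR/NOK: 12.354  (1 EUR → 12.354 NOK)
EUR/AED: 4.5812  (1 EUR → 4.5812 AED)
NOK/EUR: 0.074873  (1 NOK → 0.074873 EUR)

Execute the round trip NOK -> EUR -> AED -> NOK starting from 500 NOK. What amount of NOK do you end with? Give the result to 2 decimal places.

433.70

500 NOK × 0.074873 = 37.4365 EUR
37.4365 EUR × 4.5812 = 171.5040938 AED
171.5040938 AED × 2.5288 = 433.69955240144 NOK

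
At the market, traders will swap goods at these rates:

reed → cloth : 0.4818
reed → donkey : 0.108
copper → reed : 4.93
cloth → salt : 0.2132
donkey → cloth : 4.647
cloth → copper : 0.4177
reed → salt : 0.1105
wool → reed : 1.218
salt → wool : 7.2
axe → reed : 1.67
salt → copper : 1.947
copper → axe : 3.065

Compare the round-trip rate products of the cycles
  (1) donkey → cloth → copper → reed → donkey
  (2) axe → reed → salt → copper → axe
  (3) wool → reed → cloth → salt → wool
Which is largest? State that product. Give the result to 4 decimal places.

(1) 4.647 × 0.4177 × 4.93 × 0.108 = 1.03349
(2) 1.67 × 0.1105 × 1.947 × 3.065 = 1.10122
(3) 1.218 × 0.4818 × 0.2132 × 7.2 = 0.90081
Highest is cycle (2) at 1.1012 (>1, arbitrage).

1.1012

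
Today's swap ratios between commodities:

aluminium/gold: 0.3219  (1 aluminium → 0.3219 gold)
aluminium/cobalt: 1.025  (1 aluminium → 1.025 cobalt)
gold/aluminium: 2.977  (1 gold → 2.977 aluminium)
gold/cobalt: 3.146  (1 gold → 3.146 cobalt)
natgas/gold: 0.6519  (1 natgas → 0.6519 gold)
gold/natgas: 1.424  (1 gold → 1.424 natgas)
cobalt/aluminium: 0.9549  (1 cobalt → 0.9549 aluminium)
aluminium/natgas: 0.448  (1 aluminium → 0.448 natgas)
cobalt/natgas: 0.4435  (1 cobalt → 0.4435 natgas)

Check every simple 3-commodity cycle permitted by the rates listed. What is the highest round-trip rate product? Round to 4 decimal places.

gold→cobalt→aluminium→gold: 3.146 × 0.9549 × 0.3219 = 0.96702
gold→cobalt→natgas→gold: 3.146 × 0.4435 × 0.6519 = 0.90956
gold→aluminium→natgas→gold: 2.977 × 0.448 × 0.6519 = 0.86944
Maximum is gold→cobalt→aluminium→gold at 0.9670; no arbitrage — every cycle loses value.

0.9670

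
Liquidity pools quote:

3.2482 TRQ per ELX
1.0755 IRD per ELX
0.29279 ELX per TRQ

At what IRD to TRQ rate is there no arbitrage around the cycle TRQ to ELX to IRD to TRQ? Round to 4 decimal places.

Known legs of the cycle: 0.29279 × 1.0755 = 0.314895645
For no arbitrage the full-cycle product must be 1, so the missing rate is 1 / 0.314895645 ≈ 3.175655.

3.1757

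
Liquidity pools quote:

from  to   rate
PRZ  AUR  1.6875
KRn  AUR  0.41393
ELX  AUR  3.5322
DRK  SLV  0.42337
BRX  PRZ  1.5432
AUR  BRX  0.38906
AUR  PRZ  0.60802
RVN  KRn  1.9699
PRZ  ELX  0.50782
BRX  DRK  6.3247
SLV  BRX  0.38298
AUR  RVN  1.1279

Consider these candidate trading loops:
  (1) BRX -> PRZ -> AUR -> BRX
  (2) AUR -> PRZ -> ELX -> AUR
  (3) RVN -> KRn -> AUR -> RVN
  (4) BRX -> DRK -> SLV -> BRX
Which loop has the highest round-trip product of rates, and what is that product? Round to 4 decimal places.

(1) 1.5432 × 1.6875 × 0.38906 = 1.01317
(2) 0.60802 × 0.50782 × 3.5322 = 1.09062
(3) 1.9699 × 0.41393 × 1.1279 = 0.91969
(4) 6.3247 × 0.42337 × 0.38298 = 1.02550
Highest is cycle (2) at 1.0906 (>1, arbitrage).

1.0906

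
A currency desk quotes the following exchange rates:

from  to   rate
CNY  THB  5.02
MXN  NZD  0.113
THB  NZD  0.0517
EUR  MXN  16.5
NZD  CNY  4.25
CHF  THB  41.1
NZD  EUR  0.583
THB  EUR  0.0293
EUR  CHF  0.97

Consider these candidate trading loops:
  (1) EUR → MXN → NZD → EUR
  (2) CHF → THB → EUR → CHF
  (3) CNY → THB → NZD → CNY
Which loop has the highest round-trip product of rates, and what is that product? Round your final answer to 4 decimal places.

(1) 16.5 × 0.113 × 0.583 = 1.08700
(2) 41.1 × 0.0293 × 0.97 = 1.16810
(3) 5.02 × 0.0517 × 4.25 = 1.10302
Highest is cycle (2) at 1.1681 (>1, arbitrage).

1.1681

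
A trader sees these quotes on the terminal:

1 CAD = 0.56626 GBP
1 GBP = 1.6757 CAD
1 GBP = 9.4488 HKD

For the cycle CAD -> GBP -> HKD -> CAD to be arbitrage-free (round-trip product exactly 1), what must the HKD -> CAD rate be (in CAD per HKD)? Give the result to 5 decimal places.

0.18690

Known legs of the cycle: 0.56626 × 9.4488 = 5.350477488
For no arbitrage the full-cycle product must be 1, so the missing rate is 1 / 5.350477488 ≈ 0.1868992.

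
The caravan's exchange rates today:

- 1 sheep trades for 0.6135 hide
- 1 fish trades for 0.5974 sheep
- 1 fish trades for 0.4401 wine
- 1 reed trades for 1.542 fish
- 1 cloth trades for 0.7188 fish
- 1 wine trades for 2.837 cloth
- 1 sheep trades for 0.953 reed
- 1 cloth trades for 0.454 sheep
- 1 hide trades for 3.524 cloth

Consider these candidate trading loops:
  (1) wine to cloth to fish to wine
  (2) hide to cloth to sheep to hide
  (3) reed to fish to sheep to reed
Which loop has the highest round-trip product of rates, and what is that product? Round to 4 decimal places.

0.9815

(1) 2.837 × 0.7188 × 0.4401 = 0.89747
(2) 3.524 × 0.454 × 0.6135 = 0.98154
(3) 1.542 × 0.5974 × 0.953 = 0.87789
Highest is cycle (2) at 0.9815 (≤1, no arbitrage).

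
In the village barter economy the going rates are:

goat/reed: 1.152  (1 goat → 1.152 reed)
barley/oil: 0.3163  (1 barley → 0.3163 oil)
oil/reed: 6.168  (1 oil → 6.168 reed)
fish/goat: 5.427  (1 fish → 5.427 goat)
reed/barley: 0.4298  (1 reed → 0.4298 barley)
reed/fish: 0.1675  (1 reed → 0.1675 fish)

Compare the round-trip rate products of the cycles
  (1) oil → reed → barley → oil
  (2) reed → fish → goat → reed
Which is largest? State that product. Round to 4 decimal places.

1.0472

(1) 6.168 × 0.4298 × 0.3163 = 0.83851
(2) 0.1675 × 5.427 × 1.152 = 1.04719
Highest is cycle (2) at 1.0472 (>1, arbitrage).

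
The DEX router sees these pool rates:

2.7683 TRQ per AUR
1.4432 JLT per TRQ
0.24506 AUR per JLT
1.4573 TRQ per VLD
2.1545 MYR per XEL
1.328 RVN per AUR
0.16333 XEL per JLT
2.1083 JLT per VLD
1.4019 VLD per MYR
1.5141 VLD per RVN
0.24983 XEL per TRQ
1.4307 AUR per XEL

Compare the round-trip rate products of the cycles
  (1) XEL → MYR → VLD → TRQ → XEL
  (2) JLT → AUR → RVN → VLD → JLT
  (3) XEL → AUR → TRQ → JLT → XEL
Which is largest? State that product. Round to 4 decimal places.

1.0997

(1) 2.1545 × 1.4019 × 1.4573 × 0.24983 = 1.09966
(2) 0.24506 × 1.328 × 1.5141 × 2.1083 = 1.03886
(3) 1.4307 × 2.7683 × 1.4432 × 0.16333 = 0.93359
Highest is cycle (1) at 1.0997 (>1, arbitrage).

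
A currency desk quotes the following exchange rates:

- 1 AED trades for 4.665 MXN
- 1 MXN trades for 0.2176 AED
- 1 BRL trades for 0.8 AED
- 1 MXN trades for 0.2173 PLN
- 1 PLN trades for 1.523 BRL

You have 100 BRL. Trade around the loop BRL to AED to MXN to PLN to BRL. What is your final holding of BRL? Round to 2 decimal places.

123.51

100 BRL × 0.8 = 80 AED
80 AED × 4.665 = 373.2 MXN
373.2 MXN × 0.2173 = 81.09636 PLN
81.09636 PLN × 1.523 = 123.50975628 BRL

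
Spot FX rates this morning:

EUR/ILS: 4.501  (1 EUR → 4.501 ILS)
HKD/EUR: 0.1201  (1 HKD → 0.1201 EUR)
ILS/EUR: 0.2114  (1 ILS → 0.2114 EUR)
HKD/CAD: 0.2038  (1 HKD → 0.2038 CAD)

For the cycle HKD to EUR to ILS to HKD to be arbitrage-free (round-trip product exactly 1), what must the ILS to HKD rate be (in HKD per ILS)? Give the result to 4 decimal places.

1.8499

Known legs of the cycle: 0.1201 × 4.501 = 0.5405701
For no arbitrage the full-cycle product must be 1, so the missing rate is 1 / 0.5405701 ≈ 1.849899.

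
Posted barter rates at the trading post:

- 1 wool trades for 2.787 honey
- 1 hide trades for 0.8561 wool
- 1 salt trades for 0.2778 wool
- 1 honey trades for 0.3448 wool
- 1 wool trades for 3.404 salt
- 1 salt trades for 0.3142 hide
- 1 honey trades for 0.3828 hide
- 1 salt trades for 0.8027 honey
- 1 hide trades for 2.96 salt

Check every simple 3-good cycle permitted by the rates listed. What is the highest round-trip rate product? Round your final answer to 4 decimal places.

wool→salt→honey→wool: 3.404 × 0.8027 × 0.3448 = 0.94213
wool→salt→hide→wool: 3.404 × 0.3142 × 0.8561 = 0.91563
wool→honey→hide→wool: 2.787 × 0.3828 × 0.8561 = 0.91334
salt→honey→hide→salt: 0.8027 × 0.3828 × 2.96 = 0.90953
Maximum is wool→salt→honey→wool at 0.9421; no arbitrage — every cycle loses value.

0.9421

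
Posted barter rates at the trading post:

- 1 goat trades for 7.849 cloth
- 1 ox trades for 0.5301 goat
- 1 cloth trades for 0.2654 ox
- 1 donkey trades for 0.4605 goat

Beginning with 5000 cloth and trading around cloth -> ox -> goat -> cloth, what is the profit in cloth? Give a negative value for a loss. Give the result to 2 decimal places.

5000 cloth × 0.2654 = 1327 ox
1327 ox × 0.5301 = 703.4427 goat
703.4427 goat × 7.849 = 5521.3217523 cloth
Net change: 5521.3217523 − 5000 = 521.3217523 cloth

521.32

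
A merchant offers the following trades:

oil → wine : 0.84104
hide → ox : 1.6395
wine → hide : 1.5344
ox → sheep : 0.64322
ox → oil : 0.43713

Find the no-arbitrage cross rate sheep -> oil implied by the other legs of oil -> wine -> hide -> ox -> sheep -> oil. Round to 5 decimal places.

0.73481

Known legs of the cycle: 0.84104 × 1.5344 × 1.6395 × 0.64322 = 1.36089996200022144
For no arbitrage the full-cycle product must be 1, so the missing rate is 1 / 1.36089996200022144 ≈ 0.7348079.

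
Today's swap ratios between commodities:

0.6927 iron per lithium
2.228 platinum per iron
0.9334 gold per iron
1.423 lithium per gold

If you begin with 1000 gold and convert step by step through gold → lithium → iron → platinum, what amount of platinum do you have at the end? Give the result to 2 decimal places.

1000 gold × 1.423 = 1423 lithium
1423 lithium × 0.6927 = 985.7121 iron
985.7121 iron × 2.228 = 2196.1665588 platinum

2196.17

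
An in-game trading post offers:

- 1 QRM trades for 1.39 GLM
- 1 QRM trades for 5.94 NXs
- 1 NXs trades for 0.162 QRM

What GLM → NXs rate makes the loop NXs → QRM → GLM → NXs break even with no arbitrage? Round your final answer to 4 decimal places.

Known legs of the cycle: 0.162 × 1.39 = 0.22518
For no arbitrage the full-cycle product must be 1, so the missing rate is 1 / 0.22518 ≈ 4.440892.

4.4409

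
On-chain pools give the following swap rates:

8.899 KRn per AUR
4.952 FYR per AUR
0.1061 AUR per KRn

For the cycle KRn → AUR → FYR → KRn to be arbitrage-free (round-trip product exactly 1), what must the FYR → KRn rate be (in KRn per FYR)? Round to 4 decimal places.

Known legs of the cycle: 0.1061 × 4.952 = 0.5254072
For no arbitrage the full-cycle product must be 1, so the missing rate is 1 / 0.5254072 ≈ 1.903286.

1.9033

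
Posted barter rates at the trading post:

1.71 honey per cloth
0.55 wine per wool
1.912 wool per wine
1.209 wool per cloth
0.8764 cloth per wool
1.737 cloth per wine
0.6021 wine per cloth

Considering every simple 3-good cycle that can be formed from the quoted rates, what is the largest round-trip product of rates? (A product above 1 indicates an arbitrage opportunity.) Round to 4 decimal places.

wine→cloth→wool→wine: 1.737 × 1.209 × 0.55 = 1.15502
wine→wool→cloth→wine: 1.912 × 0.8764 × 0.6021 = 1.00893
Maximum is wine→cloth→wool→wine at 1.1550; arbitrage exists.

1.1550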